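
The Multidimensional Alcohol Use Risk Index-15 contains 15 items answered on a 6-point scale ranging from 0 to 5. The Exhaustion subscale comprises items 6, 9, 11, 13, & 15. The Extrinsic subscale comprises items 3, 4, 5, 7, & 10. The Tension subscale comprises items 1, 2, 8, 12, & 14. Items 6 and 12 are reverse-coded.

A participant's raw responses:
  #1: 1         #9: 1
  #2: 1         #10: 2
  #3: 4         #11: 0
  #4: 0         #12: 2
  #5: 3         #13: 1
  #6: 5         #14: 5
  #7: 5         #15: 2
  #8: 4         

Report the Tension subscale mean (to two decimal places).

Tension items: 1, 2, 8, 12, 14.
Of these, item 12 is reverse-coded; on a 0–5 scale, reversed = 5 − raw.
  item 1: 1
  item 2: 1
  item 8: 4
  item 12: 5 − 2 = 3
  item 14: 5
Sum = 1 + 1 + 4 + 3 + 5 = 14
Mean = 14 / 5 = 2.80

2.80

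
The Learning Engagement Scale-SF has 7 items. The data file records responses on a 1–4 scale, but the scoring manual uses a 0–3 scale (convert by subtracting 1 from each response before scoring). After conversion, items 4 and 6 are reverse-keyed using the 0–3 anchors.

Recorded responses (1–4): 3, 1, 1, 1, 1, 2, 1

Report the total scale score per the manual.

Convert to 0–3: 2, 0, 0, 0, 0, 1, 0
Reverse-coded (reverse-coded value = 3 − response):
  item 4: 3 − 0 = 3
  item 6: 3 − 1 = 2
Scored: 2, 0, 0, 3, 0, 2, 0
Total = 7

7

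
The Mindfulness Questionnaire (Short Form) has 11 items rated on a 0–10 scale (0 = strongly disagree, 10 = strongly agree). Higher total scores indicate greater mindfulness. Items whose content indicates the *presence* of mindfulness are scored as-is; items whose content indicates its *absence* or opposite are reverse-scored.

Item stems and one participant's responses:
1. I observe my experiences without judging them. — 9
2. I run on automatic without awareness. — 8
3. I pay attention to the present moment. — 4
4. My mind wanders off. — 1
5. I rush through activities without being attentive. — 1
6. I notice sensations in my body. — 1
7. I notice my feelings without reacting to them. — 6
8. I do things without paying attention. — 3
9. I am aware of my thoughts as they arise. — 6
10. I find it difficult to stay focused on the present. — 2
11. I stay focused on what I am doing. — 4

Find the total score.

Items 2, 4, 5, 8, 10 describe the absence/opposite of mindfulness → reverse-score.
on a 0–10 scale, reversed = 10 − raw.
  item 1: 9
  item 2: 10 − 8 = 2
  item 3: 4
  item 4: 10 − 1 = 9
  item 5: 10 − 1 = 9
  item 6: 1
  item 7: 6
  item 8: 10 − 3 = 7
  item 9: 6
  item 10: 10 − 2 = 8
  item 11: 4
Total = 9 + 2 + 4 + 9 + 9 + 1 + 6 + 7 + 6 + 8 + 4 = 65

65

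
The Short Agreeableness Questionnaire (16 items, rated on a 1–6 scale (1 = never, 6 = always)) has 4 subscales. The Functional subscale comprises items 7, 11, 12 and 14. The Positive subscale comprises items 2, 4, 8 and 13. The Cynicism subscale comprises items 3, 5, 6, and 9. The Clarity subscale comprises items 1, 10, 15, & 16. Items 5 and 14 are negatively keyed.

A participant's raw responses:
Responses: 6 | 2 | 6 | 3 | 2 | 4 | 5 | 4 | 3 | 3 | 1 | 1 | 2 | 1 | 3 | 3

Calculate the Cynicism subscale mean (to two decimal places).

Cynicism items: 3, 5, 6, 9.
Of these, item 5 is negatively keyed; reverse-coded value = 7 − response.
  item 3: 6
  item 5: 7 − 2 = 5
  item 6: 4
  item 9: 3
Sum = 6 + 5 + 4 + 3 = 18
Mean = 18 / 4 = 4.50

4.50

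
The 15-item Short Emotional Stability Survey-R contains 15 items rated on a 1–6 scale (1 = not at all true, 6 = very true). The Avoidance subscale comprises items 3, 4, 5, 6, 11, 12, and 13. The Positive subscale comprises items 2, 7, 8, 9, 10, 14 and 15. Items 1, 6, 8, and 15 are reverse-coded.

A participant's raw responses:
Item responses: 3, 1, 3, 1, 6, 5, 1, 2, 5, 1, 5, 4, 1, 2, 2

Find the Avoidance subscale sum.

Avoidance items: 3, 4, 5, 6, 11, 12, 13.
Of these, item 6 is reverse-coded; reverse-coded value = 7 − response.
  item 3: 3
  item 4: 1
  item 5: 6
  item 6: 7 − 5 = 2
  item 11: 5
  item 12: 4
  item 13: 1
Sum = 3 + 1 + 6 + 2 + 5 + 4 + 1 = 22

22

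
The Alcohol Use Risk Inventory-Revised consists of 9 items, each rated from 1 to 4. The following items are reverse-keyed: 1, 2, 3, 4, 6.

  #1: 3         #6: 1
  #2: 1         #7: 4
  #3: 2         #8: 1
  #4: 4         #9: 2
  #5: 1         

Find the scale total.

Raw sum = 19. Reverse-keyed items: 1, 2, 3, 4, 6; their raw sum = 11.
Each reversal replaces raw with 5 − raw, changing the total by 5 − 2·raw per item.
Total = 19 + 5·5 − 2·11 = 19 + 25 − 22 = 22

22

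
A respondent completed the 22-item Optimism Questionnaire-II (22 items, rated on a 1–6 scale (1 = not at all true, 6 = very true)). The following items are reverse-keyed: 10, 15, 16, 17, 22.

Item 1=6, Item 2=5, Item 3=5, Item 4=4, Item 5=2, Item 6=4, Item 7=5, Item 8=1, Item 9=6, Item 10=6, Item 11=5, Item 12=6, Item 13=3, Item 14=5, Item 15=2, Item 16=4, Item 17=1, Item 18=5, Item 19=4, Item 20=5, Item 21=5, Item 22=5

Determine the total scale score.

Raw sum = 94. Reverse-keyed items: 10, 15, 16, 17, 22; their raw sum = 18.
Each reversal replaces raw with 7 − raw, changing the total by 7 − 2·raw per item.
Total = 94 + 5·7 − 2·18 = 94 + 35 − 36 = 93

93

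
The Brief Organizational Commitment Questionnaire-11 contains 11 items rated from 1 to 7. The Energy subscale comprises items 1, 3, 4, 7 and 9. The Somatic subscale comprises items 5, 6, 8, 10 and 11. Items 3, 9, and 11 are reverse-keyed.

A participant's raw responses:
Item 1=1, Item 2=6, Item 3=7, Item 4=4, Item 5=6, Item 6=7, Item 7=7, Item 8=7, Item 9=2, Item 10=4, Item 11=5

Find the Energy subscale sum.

Energy items: 1, 3, 4, 7, 9.
Of these, items 3 and 9 are reverse-keyed; on a 1–7 scale, reversed = 8 − raw.
  item 1: 1
  item 3: 8 − 7 = 1
  item 4: 4
  item 7: 7
  item 9: 8 − 2 = 6
Sum = 1 + 1 + 4 + 7 + 6 = 19

19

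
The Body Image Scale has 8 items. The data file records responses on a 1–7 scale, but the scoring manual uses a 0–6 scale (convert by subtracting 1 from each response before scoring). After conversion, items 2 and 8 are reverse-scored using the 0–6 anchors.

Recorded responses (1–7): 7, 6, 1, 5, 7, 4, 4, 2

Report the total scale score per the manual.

28

Convert to 0–6: 6, 5, 0, 4, 6, 3, 3, 1
Reverse-coded (reverse-coded value = 6 − response):
  item 2: 6 − 5 = 1
  item 8: 6 − 1 = 5
Scored: 6, 1, 0, 4, 6, 3, 3, 5
Total = 28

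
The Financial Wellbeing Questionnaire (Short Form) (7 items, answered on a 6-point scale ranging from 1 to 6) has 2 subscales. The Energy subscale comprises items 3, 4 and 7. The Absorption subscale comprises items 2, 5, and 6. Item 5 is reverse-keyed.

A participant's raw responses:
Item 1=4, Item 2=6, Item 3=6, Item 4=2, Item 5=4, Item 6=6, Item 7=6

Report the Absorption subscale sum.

Absorption items: 2, 5, 6.
Of these, item 5 is reverse-keyed; on a 1–6 scale, reversed = 7 − raw.
  item 2: 6
  item 5: 7 − 4 = 3
  item 6: 6
Sum = 6 + 3 + 6 = 15

15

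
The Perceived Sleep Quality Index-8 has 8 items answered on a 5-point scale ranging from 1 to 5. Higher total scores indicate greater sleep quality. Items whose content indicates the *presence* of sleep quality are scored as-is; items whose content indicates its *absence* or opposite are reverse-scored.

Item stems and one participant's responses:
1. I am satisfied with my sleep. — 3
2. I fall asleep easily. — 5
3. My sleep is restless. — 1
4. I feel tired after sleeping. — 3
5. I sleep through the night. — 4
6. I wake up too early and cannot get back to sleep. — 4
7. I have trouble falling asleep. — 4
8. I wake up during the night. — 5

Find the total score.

25

Items 3, 4, 6, 7, 8 describe the absence/opposite of sleep quality → reverse-score.
reverse-coded value = 6 − response.
  item 1: 3
  item 2: 5
  item 3: 6 − 1 = 5
  item 4: 6 − 3 = 3
  item 5: 4
  item 6: 6 − 4 = 2
  item 7: 6 − 4 = 2
  item 8: 6 − 5 = 1
Total = 3 + 5 + 5 + 3 + 4 + 2 + 2 + 1 = 25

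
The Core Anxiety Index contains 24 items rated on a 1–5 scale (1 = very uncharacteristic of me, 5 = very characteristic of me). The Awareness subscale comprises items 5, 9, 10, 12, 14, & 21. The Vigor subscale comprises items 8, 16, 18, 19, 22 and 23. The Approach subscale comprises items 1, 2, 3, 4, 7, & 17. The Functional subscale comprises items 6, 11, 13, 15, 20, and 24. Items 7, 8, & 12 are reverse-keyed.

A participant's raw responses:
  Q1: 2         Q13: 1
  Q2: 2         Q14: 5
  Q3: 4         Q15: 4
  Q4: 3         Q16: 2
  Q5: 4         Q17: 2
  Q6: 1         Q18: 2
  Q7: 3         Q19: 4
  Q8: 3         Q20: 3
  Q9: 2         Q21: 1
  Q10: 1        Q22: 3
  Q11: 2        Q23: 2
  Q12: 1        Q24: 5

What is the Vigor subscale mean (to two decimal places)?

2.67

Vigor items: 8, 16, 18, 19, 22, 23.
Of these, item 8 is reverse-keyed; on a 1–5 scale, reversed = 6 − raw.
  item 8: 6 − 3 = 3
  item 16: 2
  item 18: 2
  item 19: 4
  item 22: 3
  item 23: 2
Sum = 3 + 2 + 2 + 4 + 3 + 2 = 16
Mean = 16 / 6 = 2.67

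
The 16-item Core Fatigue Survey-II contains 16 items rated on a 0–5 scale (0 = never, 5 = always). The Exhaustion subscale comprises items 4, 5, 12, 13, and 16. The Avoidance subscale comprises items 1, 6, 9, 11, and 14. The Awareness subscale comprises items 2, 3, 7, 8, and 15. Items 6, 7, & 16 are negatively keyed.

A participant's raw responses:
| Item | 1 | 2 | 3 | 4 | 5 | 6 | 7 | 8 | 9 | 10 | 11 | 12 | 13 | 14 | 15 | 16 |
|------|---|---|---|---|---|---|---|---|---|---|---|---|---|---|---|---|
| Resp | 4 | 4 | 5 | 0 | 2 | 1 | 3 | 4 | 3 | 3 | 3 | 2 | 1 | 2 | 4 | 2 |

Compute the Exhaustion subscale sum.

8

Exhaustion items: 4, 5, 12, 13, 16.
Of these, item 16 is negatively keyed; on a 0–5 scale, reversed = 5 − raw.
  item 4: 0
  item 5: 2
  item 12: 2
  item 13: 1
  item 16: 5 − 2 = 3
Sum = 0 + 2 + 2 + 1 + 3 = 8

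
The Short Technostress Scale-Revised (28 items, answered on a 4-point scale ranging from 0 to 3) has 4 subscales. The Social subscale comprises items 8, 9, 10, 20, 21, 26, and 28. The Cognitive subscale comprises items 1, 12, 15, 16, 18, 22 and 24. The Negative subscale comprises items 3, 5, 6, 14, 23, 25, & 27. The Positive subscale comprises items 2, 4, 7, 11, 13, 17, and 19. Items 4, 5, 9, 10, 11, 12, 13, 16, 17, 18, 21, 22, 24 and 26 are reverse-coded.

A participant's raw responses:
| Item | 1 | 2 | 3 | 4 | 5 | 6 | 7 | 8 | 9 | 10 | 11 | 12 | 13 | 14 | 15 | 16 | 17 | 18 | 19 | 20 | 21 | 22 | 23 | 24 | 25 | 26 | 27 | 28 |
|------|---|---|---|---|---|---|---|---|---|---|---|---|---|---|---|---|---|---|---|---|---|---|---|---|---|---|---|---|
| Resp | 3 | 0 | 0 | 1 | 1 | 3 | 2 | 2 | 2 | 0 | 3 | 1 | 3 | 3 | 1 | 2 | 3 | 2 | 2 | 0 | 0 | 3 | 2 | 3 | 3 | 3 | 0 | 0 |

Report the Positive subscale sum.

Positive items: 2, 4, 7, 11, 13, 17, 19.
Of these, items 4, 11, 13 and 17 are reverse-coded; reverse-coded value = 3 − response.
  item 2: 0
  item 4: 3 − 1 = 2
  item 7: 2
  item 11: 3 − 3 = 0
  item 13: 3 − 3 = 0
  item 17: 3 − 3 = 0
  item 19: 2
Sum = 0 + 2 + 2 + 0 + 0 + 0 + 2 = 6

6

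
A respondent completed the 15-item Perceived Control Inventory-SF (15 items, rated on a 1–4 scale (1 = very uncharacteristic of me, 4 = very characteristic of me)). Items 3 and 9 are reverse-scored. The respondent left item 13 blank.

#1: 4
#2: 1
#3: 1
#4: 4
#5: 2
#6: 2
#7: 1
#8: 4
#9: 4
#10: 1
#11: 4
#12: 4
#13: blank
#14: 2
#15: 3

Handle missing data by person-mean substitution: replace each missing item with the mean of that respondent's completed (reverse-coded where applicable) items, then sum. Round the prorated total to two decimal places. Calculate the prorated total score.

Reverse-coded (reverse-coded value = 5 − response):
  item 3: 5 − 1 = 4
  item 9: 5 − 4 = 1
Completed scored items (14 of 15): 4, 1, 4, 4, 2, 2, 1, 4, 1, 1, 4, 4, 2, 3; sum = 37.
Person mean = 37 / 14 ≈ 2.6429
Prorated total = (37 / 14) × 15 = 39.64 (to 2 dp)

39.64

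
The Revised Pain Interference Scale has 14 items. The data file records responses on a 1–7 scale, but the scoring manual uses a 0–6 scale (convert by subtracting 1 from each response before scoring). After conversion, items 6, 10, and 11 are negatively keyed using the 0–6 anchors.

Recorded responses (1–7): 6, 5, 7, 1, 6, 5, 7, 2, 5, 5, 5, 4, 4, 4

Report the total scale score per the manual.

46

Convert to 0–6: 5, 4, 6, 0, 5, 4, 6, 1, 4, 4, 4, 3, 3, 3
Reverse-coded (reverse-coded value = 6 − response):
  item 6: 6 − 4 = 2
  item 10: 6 − 4 = 2
  item 11: 6 − 4 = 2
Scored: 5, 4, 6, 0, 5, 2, 6, 1, 4, 2, 2, 3, 3, 3
Total = 46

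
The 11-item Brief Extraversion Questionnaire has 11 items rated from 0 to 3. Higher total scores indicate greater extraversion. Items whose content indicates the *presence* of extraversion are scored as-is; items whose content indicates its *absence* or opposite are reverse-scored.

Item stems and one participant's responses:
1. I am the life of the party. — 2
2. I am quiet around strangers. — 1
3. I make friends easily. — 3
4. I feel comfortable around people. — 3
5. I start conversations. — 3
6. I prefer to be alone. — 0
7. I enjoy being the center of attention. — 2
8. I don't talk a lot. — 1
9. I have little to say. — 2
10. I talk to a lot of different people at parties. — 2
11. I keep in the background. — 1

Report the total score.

Items 2, 6, 8, 9, 11 describe the absence/opposite of extraversion → reverse-score.
reversed = (0+3) − raw = 3 − raw.
  item 1: 2
  item 2: 3 − 1 = 2
  item 3: 3
  item 4: 3
  item 5: 3
  item 6: 3 − 0 = 3
  item 7: 2
  item 8: 3 − 1 = 2
  item 9: 3 − 2 = 1
  item 10: 2
  item 11: 3 − 1 = 2
Total = 2 + 2 + 3 + 3 + 3 + 3 + 2 + 2 + 1 + 2 + 2 = 25

25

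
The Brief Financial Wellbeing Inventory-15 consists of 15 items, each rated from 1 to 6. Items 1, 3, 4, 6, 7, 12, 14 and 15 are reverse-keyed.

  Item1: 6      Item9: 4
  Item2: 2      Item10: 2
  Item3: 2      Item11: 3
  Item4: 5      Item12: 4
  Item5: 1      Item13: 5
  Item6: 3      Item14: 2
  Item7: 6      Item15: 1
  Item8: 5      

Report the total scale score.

49

Apply reverse scoring (on a 1–6 scale, reversed = 7 − raw):
  item 1: 7 − 6 = 1
  item 3: 7 − 2 = 5
  item 4: 7 − 5 = 2
  item 6: 7 − 3 = 4
  item 7: 7 − 6 = 1
  item 12: 7 − 4 = 3
  item 14: 7 − 2 = 5
  item 15: 7 − 1 = 6
After reverse-coding: 1, 2, 5, 2, 1, 4, 1, 5, 4, 2, 3, 3, 5, 5, 6
Total = 1 + 2 + 5 + 2 + 1 + 4 + 1 + 5 + 4 + 2 + 3 + 3 + 5 + 5 + 6 = 49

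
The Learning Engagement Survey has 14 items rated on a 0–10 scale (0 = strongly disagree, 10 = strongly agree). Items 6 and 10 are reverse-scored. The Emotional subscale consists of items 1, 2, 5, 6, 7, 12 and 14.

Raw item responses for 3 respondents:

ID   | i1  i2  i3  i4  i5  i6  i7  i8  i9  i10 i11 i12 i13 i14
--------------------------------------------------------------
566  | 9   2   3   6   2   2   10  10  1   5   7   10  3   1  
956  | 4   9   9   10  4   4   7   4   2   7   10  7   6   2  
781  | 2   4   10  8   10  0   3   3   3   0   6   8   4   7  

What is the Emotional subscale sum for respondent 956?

39

Respondent 956 raw: 4, 9, 9, 10, 4, 4, 7, 4, 2, 7, 10, 7, 6, 2.
Emotional items: 1, 2, 5, 6, 7, 12, 14.
Reverse-coded (on a 0–10 scale, reversed = 10 − raw):
  item 1: 4
  item 2: 9
  item 5: 4
  item 6: 10 − 4 = 6
  item 7: 7
  item 12: 7
  item 14: 2
Sum = 4 + 9 + 4 + 6 + 7 + 7 + 2 = 39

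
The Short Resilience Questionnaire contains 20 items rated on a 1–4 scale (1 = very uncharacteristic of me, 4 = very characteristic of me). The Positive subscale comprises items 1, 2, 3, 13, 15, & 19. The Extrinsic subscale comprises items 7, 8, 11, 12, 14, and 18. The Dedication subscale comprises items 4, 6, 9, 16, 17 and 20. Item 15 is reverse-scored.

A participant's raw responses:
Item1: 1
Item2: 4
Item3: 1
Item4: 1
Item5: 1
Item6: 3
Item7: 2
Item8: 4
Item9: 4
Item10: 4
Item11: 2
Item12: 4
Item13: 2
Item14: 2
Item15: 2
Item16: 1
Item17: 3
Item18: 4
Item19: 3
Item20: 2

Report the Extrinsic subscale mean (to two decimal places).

3.00

Extrinsic items: 7, 8, 11, 12, 14, 18.
  item 7: 2
  item 8: 4
  item 11: 2
  item 12: 4
  item 14: 2
  item 18: 4
Sum = 2 + 4 + 2 + 4 + 2 + 4 = 18
Mean = 18 / 6 = 3.00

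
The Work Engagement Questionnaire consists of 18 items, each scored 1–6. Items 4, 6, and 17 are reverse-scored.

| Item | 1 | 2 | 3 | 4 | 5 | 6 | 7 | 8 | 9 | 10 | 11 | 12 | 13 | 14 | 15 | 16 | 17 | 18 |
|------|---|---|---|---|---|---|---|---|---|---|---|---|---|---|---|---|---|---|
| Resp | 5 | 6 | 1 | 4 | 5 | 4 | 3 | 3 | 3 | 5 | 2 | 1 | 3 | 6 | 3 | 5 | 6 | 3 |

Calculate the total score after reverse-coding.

61

Raw sum = 68. Reverse-scored items: 4, 6, 17; their raw sum = 14.
Each reversal replaces raw with 7 − raw, changing the total by 7 − 2·raw per item.
Total = 68 + 3·7 − 2·14 = 68 + 21 − 28 = 61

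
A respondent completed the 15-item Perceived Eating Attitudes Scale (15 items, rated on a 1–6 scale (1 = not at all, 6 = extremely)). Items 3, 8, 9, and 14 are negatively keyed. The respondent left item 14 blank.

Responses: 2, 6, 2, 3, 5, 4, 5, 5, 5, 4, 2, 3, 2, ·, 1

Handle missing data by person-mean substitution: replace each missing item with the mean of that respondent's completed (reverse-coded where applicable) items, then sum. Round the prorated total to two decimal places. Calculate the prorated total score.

Reverse-coded (reverse-coded value = 7 − response):
  item 3: 7 − 2 = 5
  item 8: 7 − 5 = 2
  item 9: 7 − 5 = 2
Completed scored items (14 of 15): 2, 6, 5, 3, 5, 4, 5, 2, 2, 4, 2, 3, 2, 1; sum = 46.
Person mean = 46 / 14 ≈ 3.2857
Prorated total = (46 / 14) × 15 = 49.29 (to 2 dp)

49.29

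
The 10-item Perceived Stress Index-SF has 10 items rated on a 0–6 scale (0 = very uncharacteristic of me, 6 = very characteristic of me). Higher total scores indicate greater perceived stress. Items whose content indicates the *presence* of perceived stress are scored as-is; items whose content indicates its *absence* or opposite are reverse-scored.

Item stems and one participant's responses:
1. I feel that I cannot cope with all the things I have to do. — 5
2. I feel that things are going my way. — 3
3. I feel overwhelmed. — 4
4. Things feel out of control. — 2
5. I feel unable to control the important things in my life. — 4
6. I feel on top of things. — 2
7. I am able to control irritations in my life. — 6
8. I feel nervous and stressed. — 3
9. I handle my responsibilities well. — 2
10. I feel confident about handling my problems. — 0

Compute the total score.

Items 2, 6, 7, 9, 10 describe the absence/opposite of perceived stress → reverse-score.
reverse-coded value = 6 − response.
  item 1: 5
  item 2: 6 − 3 = 3
  item 3: 4
  item 4: 2
  item 5: 4
  item 6: 6 − 2 = 4
  item 7: 6 − 6 = 0
  item 8: 3
  item 9: 6 − 2 = 4
  item 10: 6 − 0 = 6
Total = 5 + 3 + 4 + 2 + 4 + 4 + 0 + 3 + 4 + 6 = 35

35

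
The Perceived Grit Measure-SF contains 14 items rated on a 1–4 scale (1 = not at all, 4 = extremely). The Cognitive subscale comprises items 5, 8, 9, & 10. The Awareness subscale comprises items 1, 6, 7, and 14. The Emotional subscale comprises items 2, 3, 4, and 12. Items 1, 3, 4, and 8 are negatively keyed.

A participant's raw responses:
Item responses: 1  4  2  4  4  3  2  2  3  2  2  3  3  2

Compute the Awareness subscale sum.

Awareness items: 1, 6, 7, 14.
Of these, item 1 is negatively keyed; on a 1–4 scale, reversed = 5 − raw.
  item 1: 5 − 1 = 4
  item 6: 3
  item 7: 2
  item 14: 2
Sum = 4 + 3 + 2 + 2 = 11

11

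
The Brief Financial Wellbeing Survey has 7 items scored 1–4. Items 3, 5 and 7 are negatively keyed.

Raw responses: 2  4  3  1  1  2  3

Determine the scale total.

17

Reversing items 3, 5, & 7 with 5 − raw:
Total = 2 + 4 + (5−3) + 1 + (5−1) + 2 + (5−3)
      = 2 + 4 + 2 + 1 + 4 + 2 + 2 = 17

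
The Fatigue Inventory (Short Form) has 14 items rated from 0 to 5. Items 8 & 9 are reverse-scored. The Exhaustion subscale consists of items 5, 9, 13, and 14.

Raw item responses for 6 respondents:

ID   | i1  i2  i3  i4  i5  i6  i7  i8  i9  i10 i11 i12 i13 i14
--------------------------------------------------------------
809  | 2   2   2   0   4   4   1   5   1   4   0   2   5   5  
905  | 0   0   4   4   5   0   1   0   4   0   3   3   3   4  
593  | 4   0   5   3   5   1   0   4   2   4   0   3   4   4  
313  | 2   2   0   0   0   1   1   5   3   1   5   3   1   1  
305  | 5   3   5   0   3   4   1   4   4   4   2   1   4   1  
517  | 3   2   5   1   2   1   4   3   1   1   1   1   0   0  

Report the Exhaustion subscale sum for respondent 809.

Respondent 809 raw: 2, 2, 2, 0, 4, 4, 1, 5, 1, 4, 0, 2, 5, 5.
Exhaustion items: 5, 9, 13, 14.
Reverse-coded (reverse-coded value = 5 − response):
  item 5: 4
  item 9: 5 − 1 = 4
  item 13: 5
  item 14: 5
Sum = 4 + 4 + 5 + 5 = 18

18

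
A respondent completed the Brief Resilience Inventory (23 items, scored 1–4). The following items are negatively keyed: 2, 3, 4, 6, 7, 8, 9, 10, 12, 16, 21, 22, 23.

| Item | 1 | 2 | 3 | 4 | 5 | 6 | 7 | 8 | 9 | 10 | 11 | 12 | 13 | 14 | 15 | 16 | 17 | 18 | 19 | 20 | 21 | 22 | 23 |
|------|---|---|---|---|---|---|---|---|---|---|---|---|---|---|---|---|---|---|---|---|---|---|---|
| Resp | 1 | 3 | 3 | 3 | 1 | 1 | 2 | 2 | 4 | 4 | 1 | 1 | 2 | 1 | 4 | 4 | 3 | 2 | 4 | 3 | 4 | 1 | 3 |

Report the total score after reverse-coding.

52

Negatively keyed items use 5 − raw:
  item 2: 5 − 3 = 2
  item 3: 5 − 3 = 2
  item 4: 5 − 3 = 2
  item 6: 5 − 1 = 4
  item 7: 5 − 2 = 3
  item 8: 5 − 2 = 3
  item 9: 5 − 4 = 1
  item 10: 5 − 4 = 1
  item 12: 5 − 1 = 4
  item 16: 5 − 4 = 1
  item 21: 5 − 4 = 1
  item 22: 5 − 1 = 4
  item 23: 5 − 3 = 2
After reverse-coding: 1, 2, 2, 2, 1, 4, 3, 3, 1, 1, 1, 4, 2, 1, 4, 1, 3, 2, 4, 3, 1, 4, 2
Total = 1 + 2 + 2 + 2 + 1 + 4 + 3 + 3 + 1 + 1 + 1 + 4 + 2 + 1 + 4 + 1 + 3 + 2 + 4 + 3 + 1 + 4 + 2 = 52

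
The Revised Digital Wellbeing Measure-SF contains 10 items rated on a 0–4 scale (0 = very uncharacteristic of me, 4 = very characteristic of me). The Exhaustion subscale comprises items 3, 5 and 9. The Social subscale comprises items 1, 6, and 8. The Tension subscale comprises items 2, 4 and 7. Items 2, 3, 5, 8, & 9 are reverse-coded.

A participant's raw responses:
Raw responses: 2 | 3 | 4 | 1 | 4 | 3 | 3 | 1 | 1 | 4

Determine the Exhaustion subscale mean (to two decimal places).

1.00

Exhaustion items: 3, 5, 9.
Of these, items 3, 5 and 9 are reverse-coded; on a 0–4 scale, reversed = 4 − raw.
  item 3: 4 − 4 = 0
  item 5: 4 − 4 = 0
  item 9: 4 − 1 = 3
Sum = 0 + 0 + 3 = 3
Mean = 3 / 3 = 1.00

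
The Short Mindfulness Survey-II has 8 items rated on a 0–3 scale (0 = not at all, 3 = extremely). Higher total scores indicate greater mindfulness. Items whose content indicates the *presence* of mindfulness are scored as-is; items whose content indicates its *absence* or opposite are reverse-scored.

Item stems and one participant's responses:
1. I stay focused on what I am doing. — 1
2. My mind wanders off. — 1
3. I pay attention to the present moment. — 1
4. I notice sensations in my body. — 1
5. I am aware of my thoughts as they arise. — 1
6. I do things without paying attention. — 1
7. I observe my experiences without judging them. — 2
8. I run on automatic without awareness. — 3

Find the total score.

Items 2, 6, 8 describe the absence/opposite of mindfulness → reverse-score.
reverse-coded value = 3 − response.
  item 1: 1
  item 2: 3 − 1 = 2
  item 3: 1
  item 4: 1
  item 5: 1
  item 6: 3 − 1 = 2
  item 7: 2
  item 8: 3 − 3 = 0
Total = 1 + 2 + 1 + 1 + 1 + 2 + 2 + 0 = 10

10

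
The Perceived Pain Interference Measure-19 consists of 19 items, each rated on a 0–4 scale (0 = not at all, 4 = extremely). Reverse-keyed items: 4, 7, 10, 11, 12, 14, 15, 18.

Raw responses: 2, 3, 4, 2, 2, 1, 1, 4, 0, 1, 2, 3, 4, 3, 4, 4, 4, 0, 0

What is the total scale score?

44

Reversing items 4, 7, 10, 11, 12, 14, 15 and 18 with 4 − raw:
Total = 2 + 3 + 4 + (4−2) + 2 + 1 + (4−1) + 4 + 0 + (4−1) + (4−2) + (4−3) + 4 + (4−3) + (4−4) + 4 + 4 + (4−0) + 0
      = 2 + 3 + 4 + 2 + 2 + 1 + 3 + 4 + 0 + 3 + 2 + 1 + 4 + 1 + 0 + 4 + 4 + 4 + 0 = 44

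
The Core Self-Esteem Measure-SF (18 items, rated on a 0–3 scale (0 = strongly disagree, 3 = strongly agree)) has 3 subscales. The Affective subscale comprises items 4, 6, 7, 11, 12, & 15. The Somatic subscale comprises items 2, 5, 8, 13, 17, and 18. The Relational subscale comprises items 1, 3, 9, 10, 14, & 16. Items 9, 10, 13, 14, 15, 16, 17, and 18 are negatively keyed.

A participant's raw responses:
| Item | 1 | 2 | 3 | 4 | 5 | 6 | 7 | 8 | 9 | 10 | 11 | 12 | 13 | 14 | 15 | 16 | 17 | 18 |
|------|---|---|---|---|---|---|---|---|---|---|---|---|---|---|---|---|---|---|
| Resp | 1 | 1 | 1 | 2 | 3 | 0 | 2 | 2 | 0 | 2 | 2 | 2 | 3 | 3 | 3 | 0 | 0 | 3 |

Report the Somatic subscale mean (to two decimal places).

1.50

Somatic items: 2, 5, 8, 13, 17, 18.
Of these, items 13, 17, and 18 are negatively keyed; reverse-coded value = 3 − response.
  item 2: 1
  item 5: 3
  item 8: 2
  item 13: 3 − 3 = 0
  item 17: 3 − 0 = 3
  item 18: 3 − 3 = 0
Sum = 1 + 3 + 2 + 0 + 3 + 0 = 9
Mean = 9 / 6 = 1.50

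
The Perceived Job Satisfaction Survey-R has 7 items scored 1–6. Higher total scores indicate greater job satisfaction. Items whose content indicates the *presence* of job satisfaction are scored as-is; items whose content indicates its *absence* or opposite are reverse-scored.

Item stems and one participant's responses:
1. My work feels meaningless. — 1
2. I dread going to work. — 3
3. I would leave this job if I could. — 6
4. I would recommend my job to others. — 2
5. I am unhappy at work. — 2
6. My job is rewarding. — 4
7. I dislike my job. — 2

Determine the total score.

Items 1, 2, 3, 5, 7 describe the absence/opposite of job satisfaction → reverse-score.
reverse-coded value = 7 − response.
  item 1: 7 − 1 = 6
  item 2: 7 − 3 = 4
  item 3: 7 − 6 = 1
  item 4: 2
  item 5: 7 − 2 = 5
  item 6: 4
  item 7: 7 − 2 = 5
Total = 6 + 4 + 1 + 2 + 5 + 4 + 5 = 27

27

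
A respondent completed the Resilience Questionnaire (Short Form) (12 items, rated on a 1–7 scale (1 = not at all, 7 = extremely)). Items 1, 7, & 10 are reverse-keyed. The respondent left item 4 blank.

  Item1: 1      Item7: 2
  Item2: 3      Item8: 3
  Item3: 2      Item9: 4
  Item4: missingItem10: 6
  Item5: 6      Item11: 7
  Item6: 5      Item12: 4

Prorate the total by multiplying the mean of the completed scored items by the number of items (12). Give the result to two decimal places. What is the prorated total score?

53.45

Reverse-coded (on a 1–7 scale, reversed = 8 − raw):
  item 1: 8 − 1 = 7
  item 7: 8 − 2 = 6
  item 10: 8 − 6 = 2
Completed scored items (11 of 12): 7, 3, 2, 6, 5, 6, 3, 4, 2, 7, 4; sum = 49.
Person mean = 49 / 11 ≈ 4.4545
Prorated total = (49 / 11) × 12 = 53.45 (to 2 dp)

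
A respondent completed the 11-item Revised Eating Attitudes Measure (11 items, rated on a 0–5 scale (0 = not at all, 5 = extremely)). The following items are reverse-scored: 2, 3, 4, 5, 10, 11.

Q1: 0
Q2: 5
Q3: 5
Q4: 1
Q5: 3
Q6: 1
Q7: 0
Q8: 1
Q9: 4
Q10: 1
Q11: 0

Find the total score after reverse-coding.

21

Reverse-scored items use 5 − raw:
  item 2: 5 − 5 = 0
  item 3: 5 − 5 = 0
  item 4: 5 − 1 = 4
  item 5: 5 − 3 = 2
  item 10: 5 − 1 = 4
  item 11: 5 − 0 = 5
Scored responses: 0, 0, 0, 4, 2, 1, 0, 1, 4, 4, 5
Total = 0 + 0 + 0 + 4 + 2 + 1 + 0 + 1 + 4 + 4 + 5 = 21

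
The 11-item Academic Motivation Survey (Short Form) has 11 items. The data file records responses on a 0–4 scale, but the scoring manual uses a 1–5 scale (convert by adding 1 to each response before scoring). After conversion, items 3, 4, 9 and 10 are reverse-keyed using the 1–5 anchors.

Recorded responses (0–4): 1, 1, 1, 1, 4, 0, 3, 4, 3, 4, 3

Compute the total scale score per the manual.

Convert to 1–5: 2, 2, 2, 2, 5, 1, 4, 5, 4, 5, 4
Reverse-coded (reversed = (1+5) − raw = 6 − raw):
  item 3: 6 − 2 = 4
  item 4: 6 − 2 = 4
  item 9: 6 − 4 = 2
  item 10: 6 − 5 = 1
Scored: 2, 2, 4, 4, 5, 1, 4, 5, 2, 1, 4
Total = 34

34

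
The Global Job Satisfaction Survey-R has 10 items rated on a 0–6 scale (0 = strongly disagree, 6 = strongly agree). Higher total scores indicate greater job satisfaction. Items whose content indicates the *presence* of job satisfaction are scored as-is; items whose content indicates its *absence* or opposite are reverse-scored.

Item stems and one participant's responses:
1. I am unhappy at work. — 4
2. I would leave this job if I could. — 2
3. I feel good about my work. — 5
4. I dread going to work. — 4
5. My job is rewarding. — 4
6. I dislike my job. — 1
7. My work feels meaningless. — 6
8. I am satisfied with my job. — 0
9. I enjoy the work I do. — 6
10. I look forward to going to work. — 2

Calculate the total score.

Items 1, 2, 4, 6, 7 describe the absence/opposite of job satisfaction → reverse-score.
reversed = (0+6) − raw = 6 − raw.
  item 1: 6 − 4 = 2
  item 2: 6 − 2 = 4
  item 3: 5
  item 4: 6 − 4 = 2
  item 5: 4
  item 6: 6 − 1 = 5
  item 7: 6 − 6 = 0
  item 8: 0
  item 9: 6
  item 10: 2
Total = 2 + 4 + 5 + 2 + 4 + 5 + 0 + 0 + 6 + 2 = 30

30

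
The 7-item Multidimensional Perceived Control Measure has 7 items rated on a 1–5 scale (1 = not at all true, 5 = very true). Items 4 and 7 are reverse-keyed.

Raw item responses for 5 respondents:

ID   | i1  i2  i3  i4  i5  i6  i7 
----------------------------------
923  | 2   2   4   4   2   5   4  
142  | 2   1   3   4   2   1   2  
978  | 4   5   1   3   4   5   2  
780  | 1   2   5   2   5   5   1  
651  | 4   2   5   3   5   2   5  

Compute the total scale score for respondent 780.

Respondent 780 raw: 1, 2, 5, 2, 5, 5, 1.
Reverse-coded (reverse-coded value = 6 − response):
  item 1: 1
  item 2: 2
  item 3: 5
  item 4: 6 − 2 = 4
  item 5: 5
  item 6: 5
  item 7: 6 − 1 = 5
Sum = 1 + 2 + 5 + 4 + 5 + 5 + 5 = 27

27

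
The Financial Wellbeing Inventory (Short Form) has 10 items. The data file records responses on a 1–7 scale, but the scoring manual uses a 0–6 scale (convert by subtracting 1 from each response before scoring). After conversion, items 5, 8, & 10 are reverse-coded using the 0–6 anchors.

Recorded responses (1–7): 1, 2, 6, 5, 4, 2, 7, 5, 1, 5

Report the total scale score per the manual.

Convert to 0–6: 0, 1, 5, 4, 3, 1, 6, 4, 0, 4
Reverse-coded (reversed = (0+6) − raw = 6 − raw):
  item 5: 6 − 3 = 3
  item 8: 6 − 4 = 2
  item 10: 6 − 4 = 2
Scored: 0, 1, 5, 4, 3, 1, 6, 2, 0, 2
Total = 24

24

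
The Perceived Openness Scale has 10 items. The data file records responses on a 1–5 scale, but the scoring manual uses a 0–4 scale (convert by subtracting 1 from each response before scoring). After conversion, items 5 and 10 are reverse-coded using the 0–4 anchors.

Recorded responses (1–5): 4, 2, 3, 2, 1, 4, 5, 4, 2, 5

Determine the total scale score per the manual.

Convert to 0–4: 3, 1, 2, 1, 0, 3, 4, 3, 1, 4
Reverse-coded (reversed = (0+4) − raw = 4 − raw):
  item 5: 4 − 0 = 4
  item 10: 4 − 4 = 0
Scored: 3, 1, 2, 1, 4, 3, 4, 3, 1, 0
Total = 22

22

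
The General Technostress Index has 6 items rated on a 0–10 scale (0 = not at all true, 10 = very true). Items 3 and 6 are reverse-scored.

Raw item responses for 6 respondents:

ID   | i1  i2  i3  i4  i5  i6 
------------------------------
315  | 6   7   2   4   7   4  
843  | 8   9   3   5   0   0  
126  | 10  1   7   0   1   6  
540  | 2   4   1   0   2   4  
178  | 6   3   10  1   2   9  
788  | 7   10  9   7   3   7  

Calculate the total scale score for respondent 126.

19

Respondent 126 raw: 10, 1, 7, 0, 1, 6.
Reverse-coded (reverse-coded value = 10 − response):
  item 1: 10
  item 2: 1
  item 3: 10 − 7 = 3
  item 4: 0
  item 5: 1
  item 6: 10 − 6 = 4
Sum = 10 + 1 + 3 + 0 + 1 + 4 = 19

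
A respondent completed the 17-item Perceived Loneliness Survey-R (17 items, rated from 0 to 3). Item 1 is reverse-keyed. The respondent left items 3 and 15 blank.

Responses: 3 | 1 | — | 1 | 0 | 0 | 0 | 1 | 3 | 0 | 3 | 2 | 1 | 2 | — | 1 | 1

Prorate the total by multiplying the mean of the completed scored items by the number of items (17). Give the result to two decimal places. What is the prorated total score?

Reverse-coded (on a 0–3 scale, reversed = 3 − raw):
  item 1: 3 − 3 = 0
Completed scored items (15 of 17): 0, 1, 1, 0, 0, 0, 1, 3, 0, 3, 2, 1, 2, 1, 1; sum = 16.
Person mean = 16 / 15 ≈ 1.0667
Prorated total = (16 / 15) × 17 = 18.13 (to 2 dp)

18.13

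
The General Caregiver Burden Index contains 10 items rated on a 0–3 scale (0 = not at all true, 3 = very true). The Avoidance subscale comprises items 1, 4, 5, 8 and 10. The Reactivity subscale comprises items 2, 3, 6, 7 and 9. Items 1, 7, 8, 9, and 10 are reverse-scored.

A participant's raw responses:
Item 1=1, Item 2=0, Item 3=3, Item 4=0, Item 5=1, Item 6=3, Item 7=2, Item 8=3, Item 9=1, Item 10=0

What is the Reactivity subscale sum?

9

Reactivity items: 2, 3, 6, 7, 9.
Of these, items 7 & 9 are reverse-scored; on a 0–3 scale, reversed = 3 − raw.
  item 2: 0
  item 3: 3
  item 6: 3
  item 7: 3 − 2 = 1
  item 9: 3 − 1 = 2
Sum = 0 + 3 + 3 + 1 + 2 = 9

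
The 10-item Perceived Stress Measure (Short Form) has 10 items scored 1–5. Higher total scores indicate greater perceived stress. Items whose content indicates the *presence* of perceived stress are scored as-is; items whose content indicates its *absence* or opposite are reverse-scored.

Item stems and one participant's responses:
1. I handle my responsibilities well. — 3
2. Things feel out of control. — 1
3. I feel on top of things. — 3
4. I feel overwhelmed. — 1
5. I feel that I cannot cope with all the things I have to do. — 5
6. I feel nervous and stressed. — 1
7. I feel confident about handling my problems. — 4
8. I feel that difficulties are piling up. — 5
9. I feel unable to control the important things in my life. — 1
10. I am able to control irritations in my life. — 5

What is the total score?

Items 1, 3, 7, 10 describe the absence/opposite of perceived stress → reverse-score.
reversed = (1+5) − raw = 6 − raw.
  item 1: 6 − 3 = 3
  item 2: 1
  item 3: 6 − 3 = 3
  item 4: 1
  item 5: 5
  item 6: 1
  item 7: 6 − 4 = 2
  item 8: 5
  item 9: 1
  item 10: 6 − 5 = 1
Total = 3 + 1 + 3 + 1 + 5 + 1 + 2 + 5 + 1 + 1 = 23

23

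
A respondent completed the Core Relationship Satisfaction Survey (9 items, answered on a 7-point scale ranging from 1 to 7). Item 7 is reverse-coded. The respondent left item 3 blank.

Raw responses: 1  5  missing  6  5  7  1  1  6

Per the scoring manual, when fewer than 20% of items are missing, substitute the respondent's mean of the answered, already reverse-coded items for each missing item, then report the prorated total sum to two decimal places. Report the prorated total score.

Reverse-coded (on a 1–7 scale, reversed = 8 − raw):
  item 7: 8 − 1 = 7
Completed scored items (8 of 9): 1, 5, 6, 5, 7, 7, 1, 6; sum = 38.
Person mean = 38 / 8 ≈ 4.7500
Prorated total = (38 / 8) × 9 = 42.75 (to 2 dp)

42.75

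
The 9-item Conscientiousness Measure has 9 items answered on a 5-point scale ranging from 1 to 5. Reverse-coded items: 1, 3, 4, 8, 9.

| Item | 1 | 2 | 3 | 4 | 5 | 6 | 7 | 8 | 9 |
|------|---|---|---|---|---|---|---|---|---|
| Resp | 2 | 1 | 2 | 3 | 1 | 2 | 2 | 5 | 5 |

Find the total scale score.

Reversing items 1, 3, 4, 8, & 9 with 6 − raw:
Total = (6−2) + 1 + (6−2) + (6−3) + 1 + 2 + 2 + (6−5) + (6−5)
      = 4 + 1 + 4 + 3 + 1 + 2 + 2 + 1 + 1 = 19

19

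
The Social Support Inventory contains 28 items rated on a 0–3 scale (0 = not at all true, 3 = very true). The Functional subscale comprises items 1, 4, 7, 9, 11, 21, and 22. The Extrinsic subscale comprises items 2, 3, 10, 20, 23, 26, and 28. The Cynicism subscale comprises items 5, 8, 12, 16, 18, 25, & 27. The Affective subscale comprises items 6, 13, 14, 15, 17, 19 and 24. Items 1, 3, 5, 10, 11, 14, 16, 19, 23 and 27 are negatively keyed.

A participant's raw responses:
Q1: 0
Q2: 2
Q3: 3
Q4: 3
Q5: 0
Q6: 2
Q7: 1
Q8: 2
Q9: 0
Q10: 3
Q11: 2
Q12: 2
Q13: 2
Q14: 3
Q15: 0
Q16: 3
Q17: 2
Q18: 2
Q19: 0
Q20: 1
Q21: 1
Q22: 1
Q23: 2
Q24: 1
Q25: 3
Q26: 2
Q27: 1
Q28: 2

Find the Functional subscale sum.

10

Functional items: 1, 4, 7, 9, 11, 21, 22.
Of these, items 1 & 11 are negatively keyed; reverse-coded value = 3 − response.
  item 1: 3 − 0 = 3
  item 4: 3
  item 7: 1
  item 9: 0
  item 11: 3 − 2 = 1
  item 21: 1
  item 22: 1
Sum = 3 + 3 + 1 + 0 + 1 + 1 + 1 = 10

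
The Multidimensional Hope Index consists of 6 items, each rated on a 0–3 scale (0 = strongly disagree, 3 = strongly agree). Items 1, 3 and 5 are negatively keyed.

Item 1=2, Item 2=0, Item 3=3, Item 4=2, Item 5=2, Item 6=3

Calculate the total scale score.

7

Raw sum = 12. Negatively keyed items: 1, 3, 5; their raw sum = 7.
Each reversal replaces raw with 3 − raw, changing the total by 3 − 2·raw per item.
Total = 12 + 3·3 − 2·7 = 12 + 9 − 14 = 7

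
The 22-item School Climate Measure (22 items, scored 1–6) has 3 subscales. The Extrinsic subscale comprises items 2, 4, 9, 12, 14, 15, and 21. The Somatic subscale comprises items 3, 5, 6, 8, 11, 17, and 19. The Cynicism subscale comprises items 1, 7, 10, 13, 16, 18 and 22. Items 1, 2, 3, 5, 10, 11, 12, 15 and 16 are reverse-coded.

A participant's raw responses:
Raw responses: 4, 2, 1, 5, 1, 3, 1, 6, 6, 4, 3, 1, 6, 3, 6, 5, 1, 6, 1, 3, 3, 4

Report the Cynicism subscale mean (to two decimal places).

Cynicism items: 1, 7, 10, 13, 16, 18, 22.
Of these, items 1, 10, & 16 are reverse-coded; on a 1–6 scale, reversed = 7 − raw.
  item 1: 7 − 4 = 3
  item 7: 1
  item 10: 7 − 4 = 3
  item 13: 6
  item 16: 7 − 5 = 2
  item 18: 6
  item 22: 4
Sum = 3 + 1 + 3 + 6 + 2 + 6 + 4 = 25
Mean = 25 / 7 = 3.57

3.57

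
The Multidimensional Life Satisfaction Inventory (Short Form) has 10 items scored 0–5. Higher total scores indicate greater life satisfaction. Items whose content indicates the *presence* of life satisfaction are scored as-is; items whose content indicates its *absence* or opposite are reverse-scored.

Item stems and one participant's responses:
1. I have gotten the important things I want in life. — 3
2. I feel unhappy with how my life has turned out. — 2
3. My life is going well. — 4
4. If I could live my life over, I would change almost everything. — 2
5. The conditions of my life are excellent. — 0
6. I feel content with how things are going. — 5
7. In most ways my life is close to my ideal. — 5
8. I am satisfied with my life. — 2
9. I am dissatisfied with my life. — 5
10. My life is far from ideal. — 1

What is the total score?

29

Items 2, 4, 9, 10 describe the absence/opposite of life satisfaction → reverse-score.
reversed = (0+5) − raw = 5 − raw.
  item 1: 3
  item 2: 5 − 2 = 3
  item 3: 4
  item 4: 5 − 2 = 3
  item 5: 0
  item 6: 5
  item 7: 5
  item 8: 2
  item 9: 5 − 5 = 0
  item 10: 5 − 1 = 4
Total = 3 + 3 + 4 + 3 + 0 + 5 + 5 + 2 + 0 + 4 = 29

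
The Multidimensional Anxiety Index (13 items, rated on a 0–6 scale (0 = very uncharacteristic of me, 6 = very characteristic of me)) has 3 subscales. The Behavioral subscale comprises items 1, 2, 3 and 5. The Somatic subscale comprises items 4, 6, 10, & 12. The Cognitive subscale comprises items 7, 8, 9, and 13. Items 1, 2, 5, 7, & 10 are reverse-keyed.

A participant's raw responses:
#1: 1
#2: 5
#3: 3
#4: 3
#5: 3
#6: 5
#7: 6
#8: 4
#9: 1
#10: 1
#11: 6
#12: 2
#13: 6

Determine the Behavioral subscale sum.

Behavioral items: 1, 2, 3, 5.
Of these, items 1, 2 and 5 are reverse-keyed; reverse-coded value = 6 − response.
  item 1: 6 − 1 = 5
  item 2: 6 − 5 = 1
  item 3: 3
  item 5: 6 − 3 = 3
Sum = 5 + 1 + 3 + 3 = 12

12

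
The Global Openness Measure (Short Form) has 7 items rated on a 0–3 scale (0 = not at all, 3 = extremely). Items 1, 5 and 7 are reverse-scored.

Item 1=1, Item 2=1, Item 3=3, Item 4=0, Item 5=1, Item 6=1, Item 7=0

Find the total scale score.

Raw sum = 7. Reverse-scored items: 1, 5, 7; their raw sum = 2.
Each reversal replaces raw with 3 − raw, changing the total by 3 − 2·raw per item.
Total = 7 + 3·3 − 2·2 = 7 + 9 − 4 = 12

12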